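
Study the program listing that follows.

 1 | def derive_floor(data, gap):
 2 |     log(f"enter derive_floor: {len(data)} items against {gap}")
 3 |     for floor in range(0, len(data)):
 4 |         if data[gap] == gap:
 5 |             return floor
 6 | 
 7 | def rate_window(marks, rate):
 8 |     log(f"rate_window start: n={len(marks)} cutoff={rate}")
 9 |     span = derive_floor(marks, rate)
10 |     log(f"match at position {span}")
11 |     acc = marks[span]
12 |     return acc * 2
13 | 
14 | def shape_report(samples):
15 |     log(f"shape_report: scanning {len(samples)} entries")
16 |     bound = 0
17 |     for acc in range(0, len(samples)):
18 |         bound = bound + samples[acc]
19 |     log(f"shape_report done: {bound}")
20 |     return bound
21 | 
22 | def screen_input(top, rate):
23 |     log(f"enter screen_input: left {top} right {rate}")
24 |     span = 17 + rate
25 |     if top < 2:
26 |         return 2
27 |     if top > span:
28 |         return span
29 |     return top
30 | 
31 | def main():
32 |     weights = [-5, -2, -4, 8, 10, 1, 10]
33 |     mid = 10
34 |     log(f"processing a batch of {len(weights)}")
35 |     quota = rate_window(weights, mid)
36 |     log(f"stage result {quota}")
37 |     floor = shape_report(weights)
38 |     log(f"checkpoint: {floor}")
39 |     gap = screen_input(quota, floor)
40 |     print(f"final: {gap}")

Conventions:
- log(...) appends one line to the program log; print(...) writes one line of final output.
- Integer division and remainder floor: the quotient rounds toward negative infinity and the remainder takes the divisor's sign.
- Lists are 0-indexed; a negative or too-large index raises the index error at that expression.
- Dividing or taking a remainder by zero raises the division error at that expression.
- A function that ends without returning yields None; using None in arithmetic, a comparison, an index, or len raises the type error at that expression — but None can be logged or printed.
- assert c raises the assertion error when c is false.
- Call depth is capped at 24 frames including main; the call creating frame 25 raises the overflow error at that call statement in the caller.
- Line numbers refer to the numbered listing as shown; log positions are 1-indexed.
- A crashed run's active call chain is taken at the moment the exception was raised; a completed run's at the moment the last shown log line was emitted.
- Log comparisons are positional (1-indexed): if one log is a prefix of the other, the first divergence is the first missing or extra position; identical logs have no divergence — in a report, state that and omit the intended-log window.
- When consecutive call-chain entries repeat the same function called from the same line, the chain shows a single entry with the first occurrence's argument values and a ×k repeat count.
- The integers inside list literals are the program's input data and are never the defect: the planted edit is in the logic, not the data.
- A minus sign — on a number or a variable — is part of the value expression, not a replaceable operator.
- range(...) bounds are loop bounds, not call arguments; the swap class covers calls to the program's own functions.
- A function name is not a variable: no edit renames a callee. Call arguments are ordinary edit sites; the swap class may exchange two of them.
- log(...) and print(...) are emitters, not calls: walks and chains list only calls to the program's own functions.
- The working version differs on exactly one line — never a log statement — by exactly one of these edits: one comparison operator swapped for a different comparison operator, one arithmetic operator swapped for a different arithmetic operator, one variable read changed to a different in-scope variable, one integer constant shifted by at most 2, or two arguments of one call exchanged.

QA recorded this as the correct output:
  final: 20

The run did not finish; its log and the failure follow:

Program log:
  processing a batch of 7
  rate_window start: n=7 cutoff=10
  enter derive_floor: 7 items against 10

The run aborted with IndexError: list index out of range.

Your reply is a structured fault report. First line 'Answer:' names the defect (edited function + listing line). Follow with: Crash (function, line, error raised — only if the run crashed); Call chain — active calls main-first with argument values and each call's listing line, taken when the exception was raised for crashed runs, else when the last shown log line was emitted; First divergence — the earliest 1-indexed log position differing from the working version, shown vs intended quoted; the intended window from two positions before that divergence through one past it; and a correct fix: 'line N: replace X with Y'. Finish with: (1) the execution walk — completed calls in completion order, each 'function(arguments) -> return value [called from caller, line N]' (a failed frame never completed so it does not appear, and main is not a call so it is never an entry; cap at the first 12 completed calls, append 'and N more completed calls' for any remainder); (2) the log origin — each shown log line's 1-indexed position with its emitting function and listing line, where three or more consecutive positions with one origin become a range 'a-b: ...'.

Answer: the defect is in derive_floor at line 4.
Key observation: After 3 matching log lines the faulty run goes silent, while the working version continues with 'match at position 4'.
Crash: derive_floor, line 4, IndexError.
Call chain: main -> rate_window([-5, -2, -4, 8, 10, 1, 10], 10) (called at line 35) -> derive_floor([-5, -2, -4, 8, 10, 1, 10], 10) (called at line 9).
First divergence: position 4; the shown log stops at 3 lines while the working version next logs 'match at position 4'.
Intended log window:
  2: rate_window start: n=7 cutoff=10
  3: enter derive_floor: 7 items against 10
  4: match at position 4
  5: stage result 20
Execution walk:
  (no call completed)
Log line origins:
  1: from main, line 34
  2: from rate_window, line 8
  3: from derive_floor, line 2
A correct fix: line 4: replace `data[gap]` with `data[floor]`.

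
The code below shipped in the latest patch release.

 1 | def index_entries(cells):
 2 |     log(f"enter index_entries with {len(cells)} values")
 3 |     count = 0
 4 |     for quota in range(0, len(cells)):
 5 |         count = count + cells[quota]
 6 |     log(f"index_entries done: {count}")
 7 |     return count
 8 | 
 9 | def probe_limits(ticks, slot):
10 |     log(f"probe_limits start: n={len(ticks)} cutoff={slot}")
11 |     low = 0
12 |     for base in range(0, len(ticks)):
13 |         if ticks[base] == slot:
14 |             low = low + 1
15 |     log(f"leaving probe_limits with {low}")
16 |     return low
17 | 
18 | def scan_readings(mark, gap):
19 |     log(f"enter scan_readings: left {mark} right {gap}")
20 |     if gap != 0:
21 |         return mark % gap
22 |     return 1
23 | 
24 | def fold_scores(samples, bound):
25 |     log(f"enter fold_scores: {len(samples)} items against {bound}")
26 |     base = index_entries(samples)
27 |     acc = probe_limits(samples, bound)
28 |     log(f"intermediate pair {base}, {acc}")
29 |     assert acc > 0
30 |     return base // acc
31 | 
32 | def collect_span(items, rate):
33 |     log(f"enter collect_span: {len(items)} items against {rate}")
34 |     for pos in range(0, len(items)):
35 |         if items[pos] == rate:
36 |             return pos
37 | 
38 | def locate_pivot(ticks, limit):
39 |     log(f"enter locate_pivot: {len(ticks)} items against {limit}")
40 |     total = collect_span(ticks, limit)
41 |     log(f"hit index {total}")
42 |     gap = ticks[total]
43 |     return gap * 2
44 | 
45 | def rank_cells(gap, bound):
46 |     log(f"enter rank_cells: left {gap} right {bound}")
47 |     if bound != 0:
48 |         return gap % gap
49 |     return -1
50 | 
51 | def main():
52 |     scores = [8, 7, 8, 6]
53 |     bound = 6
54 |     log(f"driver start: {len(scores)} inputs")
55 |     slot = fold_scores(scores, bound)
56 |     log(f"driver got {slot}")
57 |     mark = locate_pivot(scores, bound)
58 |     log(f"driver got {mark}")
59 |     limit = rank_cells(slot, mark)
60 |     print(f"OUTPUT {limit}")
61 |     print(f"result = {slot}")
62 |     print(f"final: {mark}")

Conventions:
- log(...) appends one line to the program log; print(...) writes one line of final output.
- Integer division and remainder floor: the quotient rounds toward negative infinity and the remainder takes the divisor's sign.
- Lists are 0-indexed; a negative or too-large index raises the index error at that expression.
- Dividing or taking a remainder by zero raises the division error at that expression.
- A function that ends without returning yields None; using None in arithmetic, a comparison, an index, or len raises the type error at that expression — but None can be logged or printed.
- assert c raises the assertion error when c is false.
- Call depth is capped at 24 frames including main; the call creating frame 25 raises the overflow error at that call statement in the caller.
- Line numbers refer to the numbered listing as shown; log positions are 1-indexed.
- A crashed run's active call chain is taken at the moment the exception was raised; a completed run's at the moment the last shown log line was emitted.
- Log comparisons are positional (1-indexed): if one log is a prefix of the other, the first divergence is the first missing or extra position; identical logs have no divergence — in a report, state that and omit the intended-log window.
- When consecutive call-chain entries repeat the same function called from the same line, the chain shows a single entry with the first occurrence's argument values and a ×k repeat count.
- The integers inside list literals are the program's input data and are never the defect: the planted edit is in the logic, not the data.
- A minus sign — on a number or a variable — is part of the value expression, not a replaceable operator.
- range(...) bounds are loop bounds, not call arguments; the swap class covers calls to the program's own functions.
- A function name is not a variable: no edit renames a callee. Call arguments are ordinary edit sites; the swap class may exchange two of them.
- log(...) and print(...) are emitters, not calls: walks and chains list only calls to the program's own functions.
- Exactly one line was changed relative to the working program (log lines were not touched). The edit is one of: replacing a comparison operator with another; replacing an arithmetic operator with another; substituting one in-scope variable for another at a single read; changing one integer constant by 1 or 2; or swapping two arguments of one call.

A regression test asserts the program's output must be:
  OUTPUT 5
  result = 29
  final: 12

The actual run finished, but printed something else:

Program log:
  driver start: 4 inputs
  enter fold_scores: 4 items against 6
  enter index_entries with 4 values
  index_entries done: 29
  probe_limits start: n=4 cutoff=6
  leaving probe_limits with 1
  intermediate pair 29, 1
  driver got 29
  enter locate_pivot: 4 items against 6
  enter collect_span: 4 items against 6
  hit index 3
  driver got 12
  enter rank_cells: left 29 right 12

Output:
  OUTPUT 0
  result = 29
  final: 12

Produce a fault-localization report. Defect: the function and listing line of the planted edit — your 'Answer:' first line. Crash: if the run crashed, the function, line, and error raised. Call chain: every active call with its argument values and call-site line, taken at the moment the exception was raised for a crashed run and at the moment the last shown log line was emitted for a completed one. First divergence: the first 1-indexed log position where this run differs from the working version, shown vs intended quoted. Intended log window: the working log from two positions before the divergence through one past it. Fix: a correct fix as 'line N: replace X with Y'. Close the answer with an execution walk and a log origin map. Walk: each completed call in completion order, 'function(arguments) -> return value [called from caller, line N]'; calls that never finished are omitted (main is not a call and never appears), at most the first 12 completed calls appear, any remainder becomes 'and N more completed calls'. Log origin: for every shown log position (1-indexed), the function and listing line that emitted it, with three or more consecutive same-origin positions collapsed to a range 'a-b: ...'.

Answer: the defect is in rank_cells at line 48.
The tell: Log streams are identical — the defect surfaces only in the printed output.
Call chain: main -> rank_cells(29, 12) (called at line 59).
First divergence: there is none — every log position agrees.
Execution walk:
  index_entries([8, 7, 8, 6]) -> 29  [called from fold_scores, line 26]
  probe_limits([8, 7, 8, 6], 6) -> 1  [called from fold_scores, line 27]
  fold_scores([8, 7, 8, 6], 6) -> 29  [called from main, line 55]
  collect_span([8, 7, 8, 6], 6) -> 3  [called from locate_pivot, line 40]
  locate_pivot([8, 7, 8, 6], 6) -> 12  [called from main, line 57]
  rank_cells(29, 12) -> 0  [called from main, line 59]
Origin of each log line:
  1: logged in main at line 54
  2: logged in fold_scores at line 25
  3: logged in index_entries at line 2
  4: logged in index_entries at line 6
  5: logged in probe_limits at line 10
  6: logged in probe_limits at line 15
  7: logged in fold_scores at line 28
  8: logged in main at line 56
  9: logged in locate_pivot at line 39
  10: logged in collect_span at line 33
  11: logged in locate_pivot at line 41
  12: logged in main at line 58
  13: logged in rank_cells at line 46
A correct fix: line 48: replace `gap % gap` with `gap % bound`.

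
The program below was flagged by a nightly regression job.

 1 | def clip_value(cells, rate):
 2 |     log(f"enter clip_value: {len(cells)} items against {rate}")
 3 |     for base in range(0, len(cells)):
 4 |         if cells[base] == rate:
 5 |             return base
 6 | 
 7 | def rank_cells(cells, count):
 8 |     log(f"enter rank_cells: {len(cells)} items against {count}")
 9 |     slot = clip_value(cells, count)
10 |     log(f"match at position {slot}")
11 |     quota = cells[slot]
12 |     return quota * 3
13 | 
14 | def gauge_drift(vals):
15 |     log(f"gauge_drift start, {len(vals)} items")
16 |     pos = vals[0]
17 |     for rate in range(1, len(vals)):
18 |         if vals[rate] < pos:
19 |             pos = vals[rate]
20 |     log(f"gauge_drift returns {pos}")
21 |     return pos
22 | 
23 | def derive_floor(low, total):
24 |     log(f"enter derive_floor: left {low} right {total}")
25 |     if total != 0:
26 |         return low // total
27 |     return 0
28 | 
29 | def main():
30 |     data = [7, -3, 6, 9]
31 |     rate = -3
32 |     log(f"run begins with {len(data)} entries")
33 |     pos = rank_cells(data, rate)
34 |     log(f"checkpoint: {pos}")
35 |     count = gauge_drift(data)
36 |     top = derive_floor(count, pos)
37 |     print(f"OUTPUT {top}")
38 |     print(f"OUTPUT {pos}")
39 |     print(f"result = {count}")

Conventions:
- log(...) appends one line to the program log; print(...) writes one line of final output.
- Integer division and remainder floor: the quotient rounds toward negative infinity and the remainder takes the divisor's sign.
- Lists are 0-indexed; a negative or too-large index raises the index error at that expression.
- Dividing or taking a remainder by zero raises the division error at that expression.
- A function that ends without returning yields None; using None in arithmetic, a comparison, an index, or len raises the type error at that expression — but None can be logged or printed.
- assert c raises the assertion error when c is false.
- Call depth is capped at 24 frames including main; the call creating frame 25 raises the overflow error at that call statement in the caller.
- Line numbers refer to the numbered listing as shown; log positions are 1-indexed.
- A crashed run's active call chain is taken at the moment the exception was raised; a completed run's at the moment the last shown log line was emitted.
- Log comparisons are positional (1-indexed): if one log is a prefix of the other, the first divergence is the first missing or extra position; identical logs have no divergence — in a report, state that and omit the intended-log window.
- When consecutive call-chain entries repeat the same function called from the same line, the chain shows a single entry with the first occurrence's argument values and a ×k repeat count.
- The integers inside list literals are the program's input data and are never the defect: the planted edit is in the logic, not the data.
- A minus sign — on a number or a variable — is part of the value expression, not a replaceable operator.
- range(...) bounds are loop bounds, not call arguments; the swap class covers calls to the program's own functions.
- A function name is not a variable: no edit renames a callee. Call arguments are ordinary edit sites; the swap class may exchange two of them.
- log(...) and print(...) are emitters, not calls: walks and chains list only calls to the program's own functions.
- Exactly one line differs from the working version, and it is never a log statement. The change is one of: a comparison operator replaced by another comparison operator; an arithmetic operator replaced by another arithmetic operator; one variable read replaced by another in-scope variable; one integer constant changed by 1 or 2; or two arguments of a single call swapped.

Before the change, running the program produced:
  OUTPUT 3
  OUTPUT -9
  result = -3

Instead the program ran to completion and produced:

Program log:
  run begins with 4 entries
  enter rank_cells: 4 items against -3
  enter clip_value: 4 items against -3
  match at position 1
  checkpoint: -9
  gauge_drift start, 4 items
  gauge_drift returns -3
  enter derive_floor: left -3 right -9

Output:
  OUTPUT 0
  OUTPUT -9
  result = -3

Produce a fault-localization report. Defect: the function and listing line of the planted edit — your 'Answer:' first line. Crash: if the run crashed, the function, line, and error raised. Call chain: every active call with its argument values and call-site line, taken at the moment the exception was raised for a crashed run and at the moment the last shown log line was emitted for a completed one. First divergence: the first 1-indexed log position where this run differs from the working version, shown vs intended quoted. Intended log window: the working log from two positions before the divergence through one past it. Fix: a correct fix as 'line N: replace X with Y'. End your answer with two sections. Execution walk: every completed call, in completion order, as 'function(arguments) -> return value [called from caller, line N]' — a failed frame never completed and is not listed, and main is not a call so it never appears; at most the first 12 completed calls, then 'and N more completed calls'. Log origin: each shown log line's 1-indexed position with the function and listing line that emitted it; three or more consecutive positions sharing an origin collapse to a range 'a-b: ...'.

Answer: the defect is in main at line 36.
Core observation: Position 8 is the first bad log line: 'enter derive_floor: left -3 right -9' should read 'enter derive_floor: left -9 right -3'.
Call chain: main -> derive_floor(-3, -9) (called at line 36).
First divergence: at position 8 the run shows 'enter derive_floor: left -3 right -9' where the working version logs 'enter derive_floor: left -9 right -3'.
Intended log window:
  6: gauge_drift start, 4 items
  7: gauge_drift returns -3
  8: enter derive_floor: left -9 right -3
Execution walk:
  clip_value([7, -3, 6, 9], -3) -> 1  [called from rank_cells, line 9]
  rank_cells([7, -3, 6, 9], -3) -> -9  [called from main, line 33]
  gauge_drift([7, -3, 6, 9]) -> -3  [called from main, line 35]
  derive_floor(-3, -9) -> 0  [called from main, line 36]
Origin of each log line:
  1: logged in main at line 32
  2: logged in rank_cells at line 8
  3: logged in clip_value at line 2
  4: logged in rank_cells at line 10
  5: logged in main at line 34
  6: logged in gauge_drift at line 15
  7: logged in gauge_drift at line 20
  8: logged in derive_floor at line 24
A correct fix: line 36: replace `derive_floor(count, pos)` with `derive_floor(pos, count)`.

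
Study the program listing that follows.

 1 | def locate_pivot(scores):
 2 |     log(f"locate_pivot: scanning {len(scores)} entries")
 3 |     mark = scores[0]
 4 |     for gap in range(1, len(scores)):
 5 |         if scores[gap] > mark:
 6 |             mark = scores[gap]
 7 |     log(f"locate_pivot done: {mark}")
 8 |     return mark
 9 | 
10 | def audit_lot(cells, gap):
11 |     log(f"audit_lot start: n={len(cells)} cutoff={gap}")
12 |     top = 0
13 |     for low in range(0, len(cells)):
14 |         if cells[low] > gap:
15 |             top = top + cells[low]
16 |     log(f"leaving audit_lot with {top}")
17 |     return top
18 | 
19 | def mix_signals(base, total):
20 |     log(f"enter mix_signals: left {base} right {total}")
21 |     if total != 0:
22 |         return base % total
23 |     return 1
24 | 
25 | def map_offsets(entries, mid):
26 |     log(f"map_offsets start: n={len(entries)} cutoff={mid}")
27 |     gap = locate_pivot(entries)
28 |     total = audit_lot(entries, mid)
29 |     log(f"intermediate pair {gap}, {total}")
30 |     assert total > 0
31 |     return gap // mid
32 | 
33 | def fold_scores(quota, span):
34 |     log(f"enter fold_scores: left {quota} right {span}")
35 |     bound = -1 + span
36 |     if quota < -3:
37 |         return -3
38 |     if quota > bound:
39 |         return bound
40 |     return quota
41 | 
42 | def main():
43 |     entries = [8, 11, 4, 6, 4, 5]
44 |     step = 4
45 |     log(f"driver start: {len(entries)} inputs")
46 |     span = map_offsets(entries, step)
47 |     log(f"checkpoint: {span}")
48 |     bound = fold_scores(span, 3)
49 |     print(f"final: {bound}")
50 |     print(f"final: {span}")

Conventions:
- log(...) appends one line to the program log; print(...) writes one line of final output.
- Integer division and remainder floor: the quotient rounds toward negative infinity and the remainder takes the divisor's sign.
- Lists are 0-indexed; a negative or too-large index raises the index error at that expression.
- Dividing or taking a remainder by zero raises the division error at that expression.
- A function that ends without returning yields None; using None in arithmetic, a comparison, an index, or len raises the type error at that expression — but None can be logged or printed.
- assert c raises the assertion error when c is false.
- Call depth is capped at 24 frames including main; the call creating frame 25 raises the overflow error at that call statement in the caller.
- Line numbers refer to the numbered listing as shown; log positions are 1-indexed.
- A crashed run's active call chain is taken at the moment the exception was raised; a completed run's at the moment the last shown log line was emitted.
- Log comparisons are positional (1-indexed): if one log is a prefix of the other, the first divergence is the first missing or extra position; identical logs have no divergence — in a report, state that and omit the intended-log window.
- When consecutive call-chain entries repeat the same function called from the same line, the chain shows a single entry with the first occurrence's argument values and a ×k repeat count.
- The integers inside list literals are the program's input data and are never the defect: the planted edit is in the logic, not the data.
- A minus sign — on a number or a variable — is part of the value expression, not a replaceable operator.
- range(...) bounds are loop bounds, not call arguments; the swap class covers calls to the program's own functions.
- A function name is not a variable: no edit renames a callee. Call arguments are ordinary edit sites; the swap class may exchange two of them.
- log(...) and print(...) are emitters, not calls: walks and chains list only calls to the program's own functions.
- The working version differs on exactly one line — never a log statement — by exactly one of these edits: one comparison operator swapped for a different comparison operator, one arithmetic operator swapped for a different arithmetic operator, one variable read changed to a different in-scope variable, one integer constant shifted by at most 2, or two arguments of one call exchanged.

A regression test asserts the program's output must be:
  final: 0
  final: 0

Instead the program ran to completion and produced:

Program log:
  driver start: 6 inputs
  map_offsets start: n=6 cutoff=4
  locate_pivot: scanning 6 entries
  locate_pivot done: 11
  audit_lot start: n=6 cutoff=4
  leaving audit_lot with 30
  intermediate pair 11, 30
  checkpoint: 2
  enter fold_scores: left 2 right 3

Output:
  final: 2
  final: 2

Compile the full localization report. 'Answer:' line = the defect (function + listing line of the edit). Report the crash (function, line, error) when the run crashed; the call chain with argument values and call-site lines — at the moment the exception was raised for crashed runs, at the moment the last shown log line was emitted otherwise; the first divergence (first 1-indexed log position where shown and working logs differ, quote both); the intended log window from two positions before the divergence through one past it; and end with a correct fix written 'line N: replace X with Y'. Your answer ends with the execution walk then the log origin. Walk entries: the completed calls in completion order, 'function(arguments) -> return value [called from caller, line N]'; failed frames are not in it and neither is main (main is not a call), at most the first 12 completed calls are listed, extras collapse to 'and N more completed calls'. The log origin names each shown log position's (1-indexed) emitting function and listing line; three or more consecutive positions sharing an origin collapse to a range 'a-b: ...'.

Answer: the defect is in map_offsets at line 31.
The tell: The log first diverges at position 8: the faulty run prints 'checkpoint: 2' where the working version prints 'checkpoint: 0'.
Call chain: main -> fold_scores(2, 3) (called at line 48).
First divergence: at position 8 the run shows 'checkpoint: 2' where the working version logs 'checkpoint: 0'.
Intended log window:
  6: leaving audit_lot with 30
  7: intermediate pair 11, 30
  8: checkpoint: 0
  9: enter fold_scores: left 0 right 3
Execution walk:
  locate_pivot([8, 11, 4, 6, 4, 5]) -> 11  [called from map_offsets, line 27]
  audit_lot([8, 11, 4, 6, 4, 5], 4) -> 30  [called from map_offsets, line 28]
  map_offsets([8, 11, 4, 6, 4, 5], 4) -> 2  [called from main, line 46]
  fold_scores(2, 3) -> 2  [called from main, line 48]
Log origins:
  1: from main, line 45
  2: from map_offsets, line 26
  3: from locate_pivot, line 2
  4: from locate_pivot, line 7
  5: from audit_lot, line 11
  6: from audit_lot, line 16
  7: from map_offsets, line 29
  8: from main, line 47
  9: from fold_scores, line 34
A correct fix: line 31: replace `mid` with `total`.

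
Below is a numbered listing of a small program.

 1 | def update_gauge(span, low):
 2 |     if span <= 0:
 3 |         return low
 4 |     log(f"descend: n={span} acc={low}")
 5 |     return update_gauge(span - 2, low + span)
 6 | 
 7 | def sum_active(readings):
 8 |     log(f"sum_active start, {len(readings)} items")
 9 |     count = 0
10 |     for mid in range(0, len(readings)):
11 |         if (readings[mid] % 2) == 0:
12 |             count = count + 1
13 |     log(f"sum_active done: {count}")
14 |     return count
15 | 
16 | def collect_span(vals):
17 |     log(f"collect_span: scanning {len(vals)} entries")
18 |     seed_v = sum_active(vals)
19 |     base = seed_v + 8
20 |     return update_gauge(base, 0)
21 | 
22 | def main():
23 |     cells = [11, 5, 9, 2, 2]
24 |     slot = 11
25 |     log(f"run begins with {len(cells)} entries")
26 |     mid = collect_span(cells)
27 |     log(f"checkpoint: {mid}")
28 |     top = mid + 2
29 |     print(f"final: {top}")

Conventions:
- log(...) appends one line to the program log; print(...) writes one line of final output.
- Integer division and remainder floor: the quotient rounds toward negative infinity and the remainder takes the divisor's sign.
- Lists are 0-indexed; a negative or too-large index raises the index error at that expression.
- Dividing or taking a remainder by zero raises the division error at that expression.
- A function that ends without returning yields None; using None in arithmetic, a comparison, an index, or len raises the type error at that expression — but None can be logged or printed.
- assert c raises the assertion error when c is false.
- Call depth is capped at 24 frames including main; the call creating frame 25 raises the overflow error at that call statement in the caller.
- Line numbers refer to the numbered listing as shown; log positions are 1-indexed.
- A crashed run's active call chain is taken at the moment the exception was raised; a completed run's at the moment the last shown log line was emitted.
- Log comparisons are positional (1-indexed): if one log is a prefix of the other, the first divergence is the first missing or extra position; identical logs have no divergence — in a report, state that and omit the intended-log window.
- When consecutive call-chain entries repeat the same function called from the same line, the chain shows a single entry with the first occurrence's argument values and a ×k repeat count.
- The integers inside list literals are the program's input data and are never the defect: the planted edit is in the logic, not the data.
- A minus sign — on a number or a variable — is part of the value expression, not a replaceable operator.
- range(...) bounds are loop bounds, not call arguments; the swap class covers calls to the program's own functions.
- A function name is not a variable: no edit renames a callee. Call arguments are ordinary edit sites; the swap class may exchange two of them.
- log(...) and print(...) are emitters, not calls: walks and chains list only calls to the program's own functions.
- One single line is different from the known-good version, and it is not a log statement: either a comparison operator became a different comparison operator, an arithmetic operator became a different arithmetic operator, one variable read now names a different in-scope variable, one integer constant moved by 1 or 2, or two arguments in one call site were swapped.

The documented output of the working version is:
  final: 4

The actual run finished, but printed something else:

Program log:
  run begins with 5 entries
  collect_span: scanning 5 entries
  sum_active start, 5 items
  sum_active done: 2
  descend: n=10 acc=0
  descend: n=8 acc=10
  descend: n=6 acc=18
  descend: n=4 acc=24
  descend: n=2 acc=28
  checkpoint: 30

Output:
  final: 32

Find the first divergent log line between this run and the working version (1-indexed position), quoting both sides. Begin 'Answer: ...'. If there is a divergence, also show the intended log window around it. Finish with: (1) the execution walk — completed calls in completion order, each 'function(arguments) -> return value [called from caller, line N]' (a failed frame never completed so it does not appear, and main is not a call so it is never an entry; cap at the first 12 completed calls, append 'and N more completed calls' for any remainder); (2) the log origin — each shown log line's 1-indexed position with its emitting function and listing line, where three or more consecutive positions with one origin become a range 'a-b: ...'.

Answer: position 5 — the shown line 'descend: n=10 acc=0' should read 'descend: n=2 acc=0'.
Intended log window:
  3: sum_active start, 5 items
  4: sum_active done: 2
  5: descend: n=2 acc=0
  6: checkpoint: 2
Execution walk:
  sum_active([11, 5, 9, 2, 2]) -> 2  [called from collect_span, line 18]
  update_gauge(0, 30) -> 30  [called from update_gauge, line 5]
  update_gauge(2, 28) -> 30  [called from update_gauge, line 5]
  update_gauge(4, 24) -> 30  [called from update_gauge, line 5]
  update_gauge(6, 18) -> 30  [called from update_gauge, line 5]
  update_gauge(8, 10) -> 30  [called from update_gauge, line 5]
  update_gauge(10, 0) -> 30  [called from collect_span, line 20]
  collect_span([11, 5, 9, 2, 2]) -> 30  [called from main, line 26]
Log line origins:
  1: from main, line 25
  2: from collect_span, line 17
  3: from sum_active, line 8
  4: from sum_active, line 13
  5-9: from update_gauge, line 4
  10: from main, line 27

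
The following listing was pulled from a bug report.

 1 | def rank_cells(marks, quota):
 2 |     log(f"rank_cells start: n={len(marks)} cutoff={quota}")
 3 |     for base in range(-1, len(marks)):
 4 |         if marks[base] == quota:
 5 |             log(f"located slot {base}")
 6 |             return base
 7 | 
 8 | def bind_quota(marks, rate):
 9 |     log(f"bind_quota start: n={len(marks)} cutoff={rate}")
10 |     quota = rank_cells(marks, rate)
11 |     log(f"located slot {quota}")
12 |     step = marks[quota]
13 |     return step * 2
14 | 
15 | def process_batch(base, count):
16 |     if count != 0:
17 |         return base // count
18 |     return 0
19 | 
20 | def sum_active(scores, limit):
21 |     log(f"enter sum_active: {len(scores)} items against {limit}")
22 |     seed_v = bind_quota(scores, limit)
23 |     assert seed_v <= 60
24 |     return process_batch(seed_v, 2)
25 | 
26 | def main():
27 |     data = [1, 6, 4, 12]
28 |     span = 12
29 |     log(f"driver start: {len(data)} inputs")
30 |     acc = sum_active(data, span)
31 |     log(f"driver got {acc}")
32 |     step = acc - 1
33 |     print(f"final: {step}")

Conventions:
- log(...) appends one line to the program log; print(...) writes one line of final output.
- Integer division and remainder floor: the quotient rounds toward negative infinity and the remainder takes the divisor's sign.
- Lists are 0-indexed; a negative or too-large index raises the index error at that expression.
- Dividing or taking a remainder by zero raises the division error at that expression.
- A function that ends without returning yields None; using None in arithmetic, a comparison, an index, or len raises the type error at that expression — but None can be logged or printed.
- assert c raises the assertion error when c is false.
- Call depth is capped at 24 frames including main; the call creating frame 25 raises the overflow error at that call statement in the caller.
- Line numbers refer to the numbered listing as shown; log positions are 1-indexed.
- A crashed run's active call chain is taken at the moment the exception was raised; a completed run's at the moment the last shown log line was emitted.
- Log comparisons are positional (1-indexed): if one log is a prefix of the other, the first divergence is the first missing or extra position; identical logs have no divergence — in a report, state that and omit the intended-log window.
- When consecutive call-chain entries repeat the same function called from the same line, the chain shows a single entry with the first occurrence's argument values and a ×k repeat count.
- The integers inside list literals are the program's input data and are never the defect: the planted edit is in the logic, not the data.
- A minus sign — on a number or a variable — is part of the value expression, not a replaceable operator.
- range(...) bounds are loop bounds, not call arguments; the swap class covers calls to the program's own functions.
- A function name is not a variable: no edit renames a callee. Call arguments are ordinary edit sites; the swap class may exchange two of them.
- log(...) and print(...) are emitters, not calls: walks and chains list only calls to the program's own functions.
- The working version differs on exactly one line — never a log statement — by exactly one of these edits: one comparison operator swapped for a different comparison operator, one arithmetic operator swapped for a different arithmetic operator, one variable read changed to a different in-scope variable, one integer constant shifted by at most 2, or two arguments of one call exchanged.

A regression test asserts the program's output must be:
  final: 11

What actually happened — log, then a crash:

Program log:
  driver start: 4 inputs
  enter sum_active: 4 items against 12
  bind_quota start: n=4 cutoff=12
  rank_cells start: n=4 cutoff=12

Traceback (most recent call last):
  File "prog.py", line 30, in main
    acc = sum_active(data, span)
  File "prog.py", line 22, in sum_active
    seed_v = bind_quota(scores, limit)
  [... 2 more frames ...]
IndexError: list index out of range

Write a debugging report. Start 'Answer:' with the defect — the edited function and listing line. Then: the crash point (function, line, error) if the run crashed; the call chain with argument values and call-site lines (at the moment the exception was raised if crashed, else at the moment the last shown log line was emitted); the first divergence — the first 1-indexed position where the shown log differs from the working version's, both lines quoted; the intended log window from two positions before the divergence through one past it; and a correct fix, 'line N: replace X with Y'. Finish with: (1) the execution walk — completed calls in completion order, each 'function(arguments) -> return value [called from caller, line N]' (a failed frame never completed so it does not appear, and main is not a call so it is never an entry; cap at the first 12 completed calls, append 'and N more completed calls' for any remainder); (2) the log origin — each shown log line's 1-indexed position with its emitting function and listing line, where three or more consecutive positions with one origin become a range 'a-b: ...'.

Answer: the defect is in rank_cells at line 3.
Key observation: The shown log is a 4-line prefix of the intended one, whose next entry is 'located slot 3'.
Crash: rank_cells, line 4, IndexError.
Call chain: main -> sum_active([1, 6, 4, 12], 12) (called at line 30) -> bind_quota([1, 6, 4, 12], 12) (called at line 22) -> rank_cells([1, 6, 4, 12], 12) (called at line 10).
First divergence: position 5 — the faulty run's log ends after 4 lines; the working version continues with 'located slot 3'.
Intended log window:
  3: bind_quota start: n=4 cutoff=12
  4: rank_cells start: n=4 cutoff=12
  5: located slot 3
  6: located slot 3
Execution walk:
  (no call completed)
Log line origins:
  1: emitted by main (line 29)
  2: emitted by sum_active (line 21)
  3: emitted by bind_quota (line 9)
  4: emitted by rank_cells (line 2)
A correct fix: line 3: replace `-1` with `0`.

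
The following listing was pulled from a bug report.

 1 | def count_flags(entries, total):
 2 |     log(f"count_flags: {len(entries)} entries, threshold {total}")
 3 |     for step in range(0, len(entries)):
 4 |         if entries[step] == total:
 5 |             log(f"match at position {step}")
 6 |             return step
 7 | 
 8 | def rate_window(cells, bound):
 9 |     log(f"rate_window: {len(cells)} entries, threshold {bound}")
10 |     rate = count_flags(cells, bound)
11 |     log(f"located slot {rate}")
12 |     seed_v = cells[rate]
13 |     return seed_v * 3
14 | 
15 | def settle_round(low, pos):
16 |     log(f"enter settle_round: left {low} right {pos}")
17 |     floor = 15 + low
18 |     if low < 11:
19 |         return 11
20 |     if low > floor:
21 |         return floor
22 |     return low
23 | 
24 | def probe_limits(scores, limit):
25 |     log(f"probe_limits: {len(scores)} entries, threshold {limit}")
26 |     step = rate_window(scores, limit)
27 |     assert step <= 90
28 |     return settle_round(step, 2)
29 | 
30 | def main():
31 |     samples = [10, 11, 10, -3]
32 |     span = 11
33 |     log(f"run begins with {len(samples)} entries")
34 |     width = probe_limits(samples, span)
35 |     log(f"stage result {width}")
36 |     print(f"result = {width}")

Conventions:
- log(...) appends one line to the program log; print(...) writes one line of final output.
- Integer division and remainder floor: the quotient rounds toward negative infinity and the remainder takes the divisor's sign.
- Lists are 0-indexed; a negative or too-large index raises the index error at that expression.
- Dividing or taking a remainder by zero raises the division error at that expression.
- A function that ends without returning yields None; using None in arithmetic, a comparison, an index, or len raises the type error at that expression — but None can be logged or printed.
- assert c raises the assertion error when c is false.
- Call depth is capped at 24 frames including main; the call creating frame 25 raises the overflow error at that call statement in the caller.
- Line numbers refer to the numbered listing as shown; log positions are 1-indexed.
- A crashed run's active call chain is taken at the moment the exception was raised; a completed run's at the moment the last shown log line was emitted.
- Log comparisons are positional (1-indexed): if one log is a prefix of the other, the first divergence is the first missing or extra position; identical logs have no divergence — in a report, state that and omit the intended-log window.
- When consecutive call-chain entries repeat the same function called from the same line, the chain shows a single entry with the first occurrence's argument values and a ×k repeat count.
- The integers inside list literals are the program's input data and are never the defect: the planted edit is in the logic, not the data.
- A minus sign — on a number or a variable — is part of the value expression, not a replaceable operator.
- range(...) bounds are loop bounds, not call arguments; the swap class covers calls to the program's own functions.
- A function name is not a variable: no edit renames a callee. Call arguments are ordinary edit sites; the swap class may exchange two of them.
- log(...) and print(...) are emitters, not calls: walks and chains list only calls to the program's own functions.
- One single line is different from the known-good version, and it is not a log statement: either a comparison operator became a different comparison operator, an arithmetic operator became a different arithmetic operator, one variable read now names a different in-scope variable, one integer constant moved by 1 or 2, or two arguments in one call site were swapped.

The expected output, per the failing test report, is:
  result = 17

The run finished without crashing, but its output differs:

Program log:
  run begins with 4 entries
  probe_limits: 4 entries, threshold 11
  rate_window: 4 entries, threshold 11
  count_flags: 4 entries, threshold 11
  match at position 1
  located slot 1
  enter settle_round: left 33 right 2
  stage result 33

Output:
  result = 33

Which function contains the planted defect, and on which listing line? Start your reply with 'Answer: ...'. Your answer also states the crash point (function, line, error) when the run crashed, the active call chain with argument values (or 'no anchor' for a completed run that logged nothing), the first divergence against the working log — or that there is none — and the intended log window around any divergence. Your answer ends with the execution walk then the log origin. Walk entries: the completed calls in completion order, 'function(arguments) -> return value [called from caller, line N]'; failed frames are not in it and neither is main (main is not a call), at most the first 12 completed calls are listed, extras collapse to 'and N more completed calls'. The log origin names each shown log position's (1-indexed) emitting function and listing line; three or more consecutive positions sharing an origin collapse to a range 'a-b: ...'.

Answer: the defect is in settle_round at line 17.
Key fact: Log line 8 is where behavior first shows: 'stage result 33' appears instead of 'stage result 17'.
Call chain: main.
First divergence: at position 8 the run shows 'stage result 33' where the working version logs 'stage result 17'.
Intended log window:
  6: located slot 1
  7: enter settle_round: left 33 right 2
  8: stage result 17
Execution walk:
  count_flags([10, 11, 10, -3], 11) -> 1  [called from rate_window, line 10]
  rate_window([10, 11, 10, -3], 11) -> 33  [called from probe_limits, line 26]
  settle_round(33, 2) -> 33  [called from probe_limits, line 28]
  probe_limits([10, 11, 10, -3], 11) -> 33  [called from main, line 34]
Origin of each log line:
  1: from main, line 33
  2: from probe_limits, line 25
  3: from rate_window, line 9
  4: from count_flags, line 2
  5: from count_flags, line 5
  6: from rate_window, line 11
  7: from settle_round, line 16
  8: from main, line 35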